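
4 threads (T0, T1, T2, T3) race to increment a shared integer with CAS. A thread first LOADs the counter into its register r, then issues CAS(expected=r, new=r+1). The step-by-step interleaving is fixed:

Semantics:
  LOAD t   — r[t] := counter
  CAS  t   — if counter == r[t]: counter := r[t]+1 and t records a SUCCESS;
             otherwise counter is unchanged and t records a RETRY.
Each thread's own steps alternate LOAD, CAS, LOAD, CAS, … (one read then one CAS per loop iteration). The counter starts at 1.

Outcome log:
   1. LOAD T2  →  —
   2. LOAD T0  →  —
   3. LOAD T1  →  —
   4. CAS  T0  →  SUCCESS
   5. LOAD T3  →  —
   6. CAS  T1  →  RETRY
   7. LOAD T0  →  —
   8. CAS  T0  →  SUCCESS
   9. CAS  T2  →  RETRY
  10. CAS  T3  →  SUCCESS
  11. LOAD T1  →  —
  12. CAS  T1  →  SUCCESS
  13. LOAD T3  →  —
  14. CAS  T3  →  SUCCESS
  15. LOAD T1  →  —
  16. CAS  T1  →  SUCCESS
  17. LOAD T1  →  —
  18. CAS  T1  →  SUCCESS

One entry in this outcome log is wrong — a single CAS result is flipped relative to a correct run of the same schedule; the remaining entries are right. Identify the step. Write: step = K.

step = 10

Re-executing:
   1) LOAD T2:  M=1  r_T2=1
   2) LOAD T0:  M=1  r_T0=1
   3) LOAD T1:  M=1  r_T1=1
   4) CAS  T0:  M=2  r_T0=1 ✓
   5) LOAD T3:  M=2  r_T3=2
   6) CAS  T1:  M=2  r_T1=1 ✗
   7) LOAD T0:  M=2  r_T0=2
   8) CAS  T0:  M=3  r_T0=2 ✓
   9) CAS  T2:  M=3  r_T2=1 ✗
  10) CAS  T3:  M=3  r_T3=2 ✗
  11) LOAD T1:  M=3  r_T1=3
  12) CAS  T1:  M=4  r_T1=3 ✓
  13) LOAD T3:  M=4  r_T3=4
  14) CAS  T3:  M=5  r_T3=4 ✓
  15) LOAD T1:  M=5  r_T1=5
  16) CAS  T1:  M=6  r_T1=5 ✓
  17) LOAD T1:  M=6  r_T1=6
  18) CAS  T1:  M=7  r_T1=6 ✓
Flip is step 10.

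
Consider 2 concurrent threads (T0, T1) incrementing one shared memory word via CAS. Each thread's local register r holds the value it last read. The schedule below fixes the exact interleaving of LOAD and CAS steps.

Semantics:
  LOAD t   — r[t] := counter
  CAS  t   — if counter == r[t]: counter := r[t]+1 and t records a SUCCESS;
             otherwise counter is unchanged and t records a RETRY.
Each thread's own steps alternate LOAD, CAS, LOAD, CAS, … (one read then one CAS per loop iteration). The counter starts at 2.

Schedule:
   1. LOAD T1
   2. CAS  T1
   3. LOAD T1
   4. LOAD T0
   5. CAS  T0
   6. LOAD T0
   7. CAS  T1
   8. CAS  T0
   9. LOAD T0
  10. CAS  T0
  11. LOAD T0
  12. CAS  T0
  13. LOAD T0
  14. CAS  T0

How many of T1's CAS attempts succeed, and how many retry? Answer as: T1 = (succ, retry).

T1 = (1, 1)

#1 T1 reads 2
#2 T1 CAS(2→3) writes; counter now 3
#3 T1 reads 3
#4 T0 reads 3
#5 T0 CAS(3→4) writes; counter now 4
#6 T0 reads 4
#7 T1 CAS(3→4) fails; counter now 4
#8 T0 CAS(4→5) writes; counter now 5
#9 T0 reads 5
#10 T0 CAS(5→6) writes; counter now 6
#11 T0 reads 6
#12 T0 CAS(6→7) writes; counter now 7
#13 T0 reads 7
#14 T0 CAS(7→8) writes; counter now 8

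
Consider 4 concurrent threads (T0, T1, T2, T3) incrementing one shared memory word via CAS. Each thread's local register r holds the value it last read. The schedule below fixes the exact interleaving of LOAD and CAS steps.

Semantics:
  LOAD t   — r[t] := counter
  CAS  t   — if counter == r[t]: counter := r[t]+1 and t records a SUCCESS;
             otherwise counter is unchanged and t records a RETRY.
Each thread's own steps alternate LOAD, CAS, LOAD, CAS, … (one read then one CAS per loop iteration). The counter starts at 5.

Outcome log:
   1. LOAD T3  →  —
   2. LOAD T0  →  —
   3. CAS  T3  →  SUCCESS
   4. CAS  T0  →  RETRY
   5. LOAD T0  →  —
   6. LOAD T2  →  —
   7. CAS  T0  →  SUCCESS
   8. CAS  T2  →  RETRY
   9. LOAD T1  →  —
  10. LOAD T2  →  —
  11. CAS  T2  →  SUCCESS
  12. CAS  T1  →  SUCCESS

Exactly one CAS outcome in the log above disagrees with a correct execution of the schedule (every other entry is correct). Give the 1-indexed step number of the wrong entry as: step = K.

Reference trace:
step 1: T3 LOAD ⇒ load; ctr=5 reg=5
step 2: T0 LOAD ⇒ load; ctr=5 reg=5
step 3: T3 CAS ⇒ ok; ctr=6 reg=5
step 4: T0 CAS ⇒ retry; ctr=6 reg=5
step 5: T0 LOAD ⇒ load; ctr=6 reg=6
step 6: T2 LOAD ⇒ load; ctr=6 reg=6
step 7: T0 CAS ⇒ ok; ctr=7 reg=6
step 8: T2 CAS ⇒ retry; ctr=7 reg=6
step 9: T1 LOAD ⇒ load; ctr=7 reg=7
step 10: T2 LOAD ⇒ load; ctr=7 reg=7
step 11: T2 CAS ⇒ ok; ctr=8 reg=7
step 12: T1 CAS ⇒ retry; ctr=8 reg=7
Log disagrees first at step 12.

step = 12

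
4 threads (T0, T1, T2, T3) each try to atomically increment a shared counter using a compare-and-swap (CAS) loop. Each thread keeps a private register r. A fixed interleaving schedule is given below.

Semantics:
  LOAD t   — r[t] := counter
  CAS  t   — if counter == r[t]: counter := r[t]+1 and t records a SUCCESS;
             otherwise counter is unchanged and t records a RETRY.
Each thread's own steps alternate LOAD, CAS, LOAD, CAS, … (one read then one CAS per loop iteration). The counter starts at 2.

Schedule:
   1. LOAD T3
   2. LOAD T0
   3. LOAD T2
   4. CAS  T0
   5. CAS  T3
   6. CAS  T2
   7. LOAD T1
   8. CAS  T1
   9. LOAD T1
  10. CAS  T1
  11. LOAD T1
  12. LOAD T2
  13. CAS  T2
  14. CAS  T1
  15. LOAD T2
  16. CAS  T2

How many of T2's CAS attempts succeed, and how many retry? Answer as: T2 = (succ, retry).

#1 T3 reads 2
#2 T0 reads 2
#3 T2 reads 2
#4 T0 CAS(2→3) writes; counter now 3
#5 T3 CAS(2→3) fails; counter now 3
#6 T2 CAS(2→3) fails; counter now 3
#7 T1 reads 3
#8 T1 CAS(3→4) writes; counter now 4
#9 T1 reads 4
#10 T1 CAS(4→5) writes; counter now 5
#11 T1 reads 5
#12 T2 reads 5
#13 T2 CAS(5→6) writes; counter now 6
#14 T1 CAS(5→6) fails; counter now 6
#15 T2 reads 6
#16 T2 CAS(6→7) writes; counter now 7

T2 = (2, 1)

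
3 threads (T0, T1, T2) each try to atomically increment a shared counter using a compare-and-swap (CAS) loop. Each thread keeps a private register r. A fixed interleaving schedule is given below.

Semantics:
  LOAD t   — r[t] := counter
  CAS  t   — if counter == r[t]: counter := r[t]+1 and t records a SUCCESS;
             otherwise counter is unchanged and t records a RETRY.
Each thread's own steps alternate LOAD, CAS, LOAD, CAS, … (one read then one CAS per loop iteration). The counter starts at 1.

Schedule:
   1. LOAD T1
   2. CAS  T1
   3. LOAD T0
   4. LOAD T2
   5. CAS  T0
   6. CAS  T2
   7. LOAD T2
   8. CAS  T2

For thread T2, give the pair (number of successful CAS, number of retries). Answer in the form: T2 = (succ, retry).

#1 T1 reads 1
#2 T1 CAS(1→2) writes; counter now 2
#3 T0 reads 2
#4 T2 reads 2
#5 T0 CAS(2→3) writes; counter now 3
#6 T2 CAS(2→3) fails; counter now 3
#7 T2 reads 3
#8 T2 CAS(3→4) writes; counter now 4

T2 = (1, 1)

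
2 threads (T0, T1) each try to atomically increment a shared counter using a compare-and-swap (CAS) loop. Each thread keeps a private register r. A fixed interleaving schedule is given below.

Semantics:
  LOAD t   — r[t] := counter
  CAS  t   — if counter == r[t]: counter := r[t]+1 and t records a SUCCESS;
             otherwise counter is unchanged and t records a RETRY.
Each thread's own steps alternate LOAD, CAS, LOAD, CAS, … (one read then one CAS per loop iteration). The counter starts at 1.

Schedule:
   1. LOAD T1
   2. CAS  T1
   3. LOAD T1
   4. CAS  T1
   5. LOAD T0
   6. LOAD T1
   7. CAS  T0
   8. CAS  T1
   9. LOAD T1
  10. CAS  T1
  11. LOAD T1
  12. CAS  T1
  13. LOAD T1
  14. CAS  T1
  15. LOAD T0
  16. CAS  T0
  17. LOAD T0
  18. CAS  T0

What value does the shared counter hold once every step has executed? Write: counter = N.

T1 LOAD — after: cnt=1, r=1 — load
T1 CAS — after: cnt=2, r=1 — ok
T1 LOAD — after: cnt=2, r=2 — load
T1 CAS — after: cnt=3, r=2 — ok
T0 LOAD — after: cnt=3, r=3 — load
T1 LOAD — after: cnt=3, r=3 — load
T0 CAS — after: cnt=4, r=3 — ok
T1 CAS — after: cnt=4, r=3 — retry
T1 LOAD — after: cnt=4, r=4 — load
T1 CAS — after: cnt=5, r=4 — ok
T1 LOAD — after: cnt=5, r=5 — load
T1 CAS — after: cnt=6, r=5 — ok
T1 LOAD — after: cnt=6, r=6 — load
T1 CAS — after: cnt=7, r=6 — ok
T0 LOAD — after: cnt=7, r=7 — load
T0 CAS — after: cnt=8, r=7 — ok
T0 LOAD — after: cnt=8, r=8 — load
T0 CAS — after: cnt=9, r=8 — ok

counter = 9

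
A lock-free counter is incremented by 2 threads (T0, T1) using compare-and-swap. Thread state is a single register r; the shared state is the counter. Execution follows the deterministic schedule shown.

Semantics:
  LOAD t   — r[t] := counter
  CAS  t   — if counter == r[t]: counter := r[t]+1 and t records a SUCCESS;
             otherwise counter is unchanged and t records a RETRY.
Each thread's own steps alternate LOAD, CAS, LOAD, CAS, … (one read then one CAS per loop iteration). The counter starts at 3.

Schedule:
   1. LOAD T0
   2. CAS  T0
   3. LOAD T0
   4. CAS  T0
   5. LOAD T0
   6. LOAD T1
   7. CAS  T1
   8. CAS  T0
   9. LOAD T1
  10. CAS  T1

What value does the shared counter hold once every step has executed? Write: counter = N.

   1) LOAD T0:  M=3  r_T0=3
   2) CAS  T0:  M=4  r_T0=3 ✓
   3) LOAD T0:  M=4  r_T0=4
   4) CAS  T0:  M=5  r_T0=4 ✓
   5) LOAD T0:  M=5  r_T0=5
   6) LOAD T1:  M=5  r_T1=5
   7) CAS  T1:  M=6  r_T1=5 ✓
   8) CAS  T0:  M=6  r_T0=5 ✗
   9) LOAD T1:  M=6  r_T1=6
  10) CAS  T1:  M=7  r_T1=6 ✓

counter = 7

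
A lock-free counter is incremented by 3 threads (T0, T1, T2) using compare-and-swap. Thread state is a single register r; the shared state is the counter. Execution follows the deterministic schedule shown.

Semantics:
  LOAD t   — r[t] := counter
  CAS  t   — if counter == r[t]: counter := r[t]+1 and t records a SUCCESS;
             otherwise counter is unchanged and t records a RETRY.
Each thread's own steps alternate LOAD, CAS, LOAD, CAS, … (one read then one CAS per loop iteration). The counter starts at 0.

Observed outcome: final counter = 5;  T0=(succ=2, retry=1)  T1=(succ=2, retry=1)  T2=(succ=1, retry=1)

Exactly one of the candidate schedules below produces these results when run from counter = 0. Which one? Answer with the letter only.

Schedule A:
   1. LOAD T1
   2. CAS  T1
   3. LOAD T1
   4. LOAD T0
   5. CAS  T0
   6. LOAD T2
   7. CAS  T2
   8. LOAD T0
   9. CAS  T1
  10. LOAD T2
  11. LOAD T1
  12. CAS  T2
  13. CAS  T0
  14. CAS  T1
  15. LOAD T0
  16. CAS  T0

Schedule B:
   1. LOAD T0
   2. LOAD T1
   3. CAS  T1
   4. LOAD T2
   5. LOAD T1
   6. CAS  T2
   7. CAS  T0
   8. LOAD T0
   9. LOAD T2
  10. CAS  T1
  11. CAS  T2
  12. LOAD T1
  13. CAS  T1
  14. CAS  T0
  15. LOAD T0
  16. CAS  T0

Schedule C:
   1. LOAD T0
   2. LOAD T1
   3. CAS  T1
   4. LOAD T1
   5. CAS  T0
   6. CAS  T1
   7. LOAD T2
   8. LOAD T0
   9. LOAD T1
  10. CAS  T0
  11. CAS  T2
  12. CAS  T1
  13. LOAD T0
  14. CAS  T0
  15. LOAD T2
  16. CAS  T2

Tracing schedule C:
step 1: T0 LOAD ⇒ load; ctr=0 reg=0
step 2: T1 LOAD ⇒ load; ctr=0 reg=0
step 3: T1 CAS ⇒ ok; ctr=1 reg=0
step 4: T1 LOAD ⇒ load; ctr=1 reg=1
step 5: T0 CAS ⇒ retry; ctr=1 reg=0
step 6: T1 CAS ⇒ ok; ctr=2 reg=1
step 7: T2 LOAD ⇒ load; ctr=2 reg=2
step 8: T0 LOAD ⇒ load; ctr=2 reg=2
step 9: T1 LOAD ⇒ load; ctr=2 reg=2
step 10: T0 CAS ⇒ ok; ctr=3 reg=2
step 11: T2 CAS ⇒ retry; ctr=3 reg=2
step 12: T1 CAS ⇒ retry; ctr=3 reg=2
step 13: T0 LOAD ⇒ load; ctr=3 reg=3
step 14: T0 CAS ⇒ ok; ctr=4 reg=3
step 15: T2 LOAD ⇒ load; ctr=4 reg=4
step 16: T2 CAS ⇒ ok; ctr=5 reg=4

C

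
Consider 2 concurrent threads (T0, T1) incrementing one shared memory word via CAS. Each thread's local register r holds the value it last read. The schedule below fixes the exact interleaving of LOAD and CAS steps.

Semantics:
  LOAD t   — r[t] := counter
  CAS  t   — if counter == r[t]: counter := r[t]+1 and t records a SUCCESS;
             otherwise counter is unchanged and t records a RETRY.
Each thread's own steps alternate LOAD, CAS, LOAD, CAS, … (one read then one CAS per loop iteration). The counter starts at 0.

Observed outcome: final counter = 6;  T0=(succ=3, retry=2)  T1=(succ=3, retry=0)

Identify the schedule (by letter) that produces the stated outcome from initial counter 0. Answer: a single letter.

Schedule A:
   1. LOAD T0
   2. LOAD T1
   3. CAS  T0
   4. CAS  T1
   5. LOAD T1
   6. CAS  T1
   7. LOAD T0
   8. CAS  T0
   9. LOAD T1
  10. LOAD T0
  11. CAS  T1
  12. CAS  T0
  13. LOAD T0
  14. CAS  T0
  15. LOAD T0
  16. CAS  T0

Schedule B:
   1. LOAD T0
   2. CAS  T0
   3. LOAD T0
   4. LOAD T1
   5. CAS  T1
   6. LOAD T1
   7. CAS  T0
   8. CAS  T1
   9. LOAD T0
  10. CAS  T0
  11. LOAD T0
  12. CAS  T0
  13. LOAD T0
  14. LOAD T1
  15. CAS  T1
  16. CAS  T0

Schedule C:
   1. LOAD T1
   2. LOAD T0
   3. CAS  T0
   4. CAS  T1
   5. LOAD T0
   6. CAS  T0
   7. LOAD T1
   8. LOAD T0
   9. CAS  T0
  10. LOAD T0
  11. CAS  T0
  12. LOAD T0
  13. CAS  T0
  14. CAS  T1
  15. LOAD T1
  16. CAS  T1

B

Simulating candidate B:
#1 T0 reads 0
#2 T0 CAS(0→1) writes; counter now 1
#3 T0 reads 1
#4 T1 reads 1
#5 T1 CAS(1→2) writes; counter now 2
#6 T1 reads 2
#7 T0 CAS(1→2) fails; counter now 2
#8 T1 CAS(2→3) writes; counter now 3
#9 T0 reads 3
#10 T0 CAS(3→4) writes; counter now 4
#11 T0 reads 4
#12 T0 CAS(4→5) writes; counter now 5
#13 T0 reads 5
#14 T1 reads 5
#15 T1 CAS(5→6) writes; counter now 6
#16 T0 CAS(5→6) fails; counter now 6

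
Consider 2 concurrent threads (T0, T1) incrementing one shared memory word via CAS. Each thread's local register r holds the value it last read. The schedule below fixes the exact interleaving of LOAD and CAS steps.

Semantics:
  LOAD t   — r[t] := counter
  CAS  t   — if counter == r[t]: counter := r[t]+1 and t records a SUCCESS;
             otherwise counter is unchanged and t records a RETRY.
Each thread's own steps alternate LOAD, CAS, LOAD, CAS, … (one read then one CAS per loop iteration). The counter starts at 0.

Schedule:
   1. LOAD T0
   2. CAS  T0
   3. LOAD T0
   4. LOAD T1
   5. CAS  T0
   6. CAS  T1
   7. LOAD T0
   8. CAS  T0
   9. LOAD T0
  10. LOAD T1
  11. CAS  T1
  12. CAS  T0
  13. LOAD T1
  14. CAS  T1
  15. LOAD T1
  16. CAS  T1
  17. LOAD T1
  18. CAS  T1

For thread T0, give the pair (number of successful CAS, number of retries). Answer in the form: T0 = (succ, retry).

T0 LOAD — after: cnt=0, r=0 — load
T0 CAS — after: cnt=1, r=0 — ok
T0 LOAD — after: cnt=1, r=1 — load
T1 LOAD — after: cnt=1, r=1 — load
T0 CAS — after: cnt=2, r=1 — ok
T1 CAS — after: cnt=2, r=1 — retry
T0 LOAD — after: cnt=2, r=2 — load
T0 CAS — after: cnt=3, r=2 — ok
T0 LOAD — after: cnt=3, r=3 — load
T1 LOAD — after: cnt=3, r=3 — load
T1 CAS — after: cnt=4, r=3 — ok
T0 CAS — after: cnt=4, r=3 — retry
T1 LOAD — after: cnt=4, r=4 — load
T1 CAS — after: cnt=5, r=4 — ok
T1 LOAD — after: cnt=5, r=5 — load
T1 CAS — after: cnt=6, r=5 — ok
T1 LOAD — after: cnt=6, r=6 — load
T1 CAS — after: cnt=7, r=6 — ok

T0 = (3, 1)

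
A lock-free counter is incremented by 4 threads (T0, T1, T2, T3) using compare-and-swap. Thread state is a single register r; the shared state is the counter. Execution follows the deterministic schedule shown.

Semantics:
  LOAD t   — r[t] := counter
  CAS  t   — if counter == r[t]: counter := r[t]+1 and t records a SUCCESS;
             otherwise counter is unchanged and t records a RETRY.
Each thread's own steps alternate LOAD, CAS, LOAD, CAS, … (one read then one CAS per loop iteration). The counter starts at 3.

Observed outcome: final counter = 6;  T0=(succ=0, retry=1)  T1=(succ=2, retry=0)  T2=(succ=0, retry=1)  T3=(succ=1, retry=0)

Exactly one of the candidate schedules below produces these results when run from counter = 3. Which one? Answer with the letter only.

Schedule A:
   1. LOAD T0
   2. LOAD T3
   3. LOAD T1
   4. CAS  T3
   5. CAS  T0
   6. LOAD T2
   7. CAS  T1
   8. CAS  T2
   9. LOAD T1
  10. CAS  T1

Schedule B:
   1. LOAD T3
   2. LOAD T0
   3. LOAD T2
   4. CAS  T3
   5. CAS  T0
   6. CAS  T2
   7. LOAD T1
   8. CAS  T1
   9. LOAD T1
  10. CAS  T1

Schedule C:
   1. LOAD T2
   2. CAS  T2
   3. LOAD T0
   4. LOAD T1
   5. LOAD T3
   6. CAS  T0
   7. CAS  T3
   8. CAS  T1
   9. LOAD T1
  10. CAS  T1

B

Tracing schedule B:
step 1: T3 LOAD ⇒ load; ctr=3 reg=3
step 2: T0 LOAD ⇒ load; ctr=3 reg=3
step 3: T2 LOAD ⇒ load; ctr=3 reg=3
step 4: T3 CAS ⇒ ok; ctr=4 reg=3
step 5: T0 CAS ⇒ retry; ctr=4 reg=3
step 6: T2 CAS ⇒ retry; ctr=4 reg=3
step 7: T1 LOAD ⇒ load; ctr=4 reg=4
step 8: T1 CAS ⇒ ok; ctr=5 reg=4
step 9: T1 LOAD ⇒ load; ctr=5 reg=5
step 10: T1 CAS ⇒ ok; ctr=6 reg=5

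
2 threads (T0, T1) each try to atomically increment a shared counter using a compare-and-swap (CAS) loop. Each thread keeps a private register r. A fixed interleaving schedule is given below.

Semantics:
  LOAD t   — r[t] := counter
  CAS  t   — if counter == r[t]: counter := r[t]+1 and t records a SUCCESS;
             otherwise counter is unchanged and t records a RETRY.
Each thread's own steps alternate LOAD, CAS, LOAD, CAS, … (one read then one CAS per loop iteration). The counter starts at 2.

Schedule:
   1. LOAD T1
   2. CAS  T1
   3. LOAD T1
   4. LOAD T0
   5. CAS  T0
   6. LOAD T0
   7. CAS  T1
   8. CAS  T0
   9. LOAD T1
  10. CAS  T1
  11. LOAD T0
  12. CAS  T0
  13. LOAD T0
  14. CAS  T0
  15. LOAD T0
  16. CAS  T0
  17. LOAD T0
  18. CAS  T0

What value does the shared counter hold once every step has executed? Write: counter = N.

counter = 10

#1 T1 reads 2
#2 T1 CAS(2→3) writes; counter now 3
#3 T1 reads 3
#4 T0 reads 3
#5 T0 CAS(3→4) writes; counter now 4
#6 T0 reads 4
#7 T1 CAS(3→4) fails; counter now 4
#8 T0 CAS(4→5) writes; counter now 5
#9 T1 reads 5
#10 T1 CAS(5→6) writes; counter now 6
#11 T0 reads 6
#12 T0 CAS(6→7) writes; counter now 7
#13 T0 reads 7
#14 T0 CAS(7→8) writes; counter now 8
#15 T0 reads 8
#16 T0 CAS(8→9) writes; counter now 9
#17 T0 reads 9
#18 T0 CAS(9→10) writes; counter now 10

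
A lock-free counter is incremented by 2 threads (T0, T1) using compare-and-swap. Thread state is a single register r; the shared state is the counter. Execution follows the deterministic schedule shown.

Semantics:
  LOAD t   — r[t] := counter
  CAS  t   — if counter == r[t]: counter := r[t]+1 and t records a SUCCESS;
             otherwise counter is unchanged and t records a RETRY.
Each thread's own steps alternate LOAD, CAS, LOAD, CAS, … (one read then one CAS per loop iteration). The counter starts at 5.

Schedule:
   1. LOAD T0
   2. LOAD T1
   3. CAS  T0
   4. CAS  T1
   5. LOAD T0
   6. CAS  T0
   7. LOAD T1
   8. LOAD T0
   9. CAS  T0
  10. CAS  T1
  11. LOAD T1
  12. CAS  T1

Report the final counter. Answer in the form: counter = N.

counter = 9

step 1: T0 LOAD ⇒ load; ctr=5 reg=5
step 2: T1 LOAD ⇒ load; ctr=5 reg=5
step 3: T0 CAS ⇒ ok; ctr=6 reg=5
step 4: T1 CAS ⇒ retry; ctr=6 reg=5
step 5: T0 LOAD ⇒ load; ctr=6 reg=6
step 6: T0 CAS ⇒ ok; ctr=7 reg=6
step 7: T1 LOAD ⇒ load; ctr=7 reg=7
step 8: T0 LOAD ⇒ load; ctr=7 reg=7
step 9: T0 CAS ⇒ ok; ctr=8 reg=7
step 10: T1 CAS ⇒ retry; ctr=8 reg=7
step 11: T1 LOAD ⇒ load; ctr=8 reg=8
step 12: T1 CAS ⇒ ok; ctr=9 reg=8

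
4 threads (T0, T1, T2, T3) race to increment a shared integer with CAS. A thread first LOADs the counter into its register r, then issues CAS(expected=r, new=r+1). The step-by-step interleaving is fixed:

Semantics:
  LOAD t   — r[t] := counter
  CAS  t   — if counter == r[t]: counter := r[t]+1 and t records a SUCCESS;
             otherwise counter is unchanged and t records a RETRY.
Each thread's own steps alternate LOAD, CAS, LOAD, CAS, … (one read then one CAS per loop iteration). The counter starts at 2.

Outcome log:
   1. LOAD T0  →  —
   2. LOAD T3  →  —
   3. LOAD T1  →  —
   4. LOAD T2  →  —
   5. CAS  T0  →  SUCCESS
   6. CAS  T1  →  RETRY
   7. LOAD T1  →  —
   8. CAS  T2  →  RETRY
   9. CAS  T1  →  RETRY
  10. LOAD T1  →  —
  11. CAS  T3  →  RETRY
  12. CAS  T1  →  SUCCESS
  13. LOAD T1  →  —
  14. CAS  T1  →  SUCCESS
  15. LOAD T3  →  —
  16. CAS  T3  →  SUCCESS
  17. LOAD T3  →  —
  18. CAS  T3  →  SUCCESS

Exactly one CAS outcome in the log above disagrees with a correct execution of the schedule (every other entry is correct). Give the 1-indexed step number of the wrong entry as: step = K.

Re-executing:
   1) LOAD T0:  M=2  r_T0=2
   2) LOAD T3:  M=2  r_T3=2
   3) LOAD T1:  M=2  r_T1=2
   4) LOAD T2:  M=2  r_T2=2
   5) CAS  T0:  M=3  r_T0=2 ✓
   6) CAS  T1:  M=3  r_T1=2 ✗
   7) LOAD T1:  M=3  r_T1=3
   8) CAS  T2:  M=3  r_T2=2 ✗
   9) CAS  T1:  M=4  r_T1=3 ✓
  10) LOAD T1:  M=4  r_T1=4
  11) CAS  T3:  M=4  r_T3=2 ✗
  12) CAS  T1:  M=5  r_T1=4 ✓
  13) LOAD T1:  M=5  r_T1=5
  14) CAS  T1:  M=6  r_T1=5 ✓
  15) LOAD T3:  M=6  r_T3=6
  16) CAS  T3:  M=7  r_T3=6 ✓
  17) LOAD T3:  M=7  r_T3=7
  18) CAS  T3:  M=8  r_T3=7 ✓
Flip is step 9.

step = 9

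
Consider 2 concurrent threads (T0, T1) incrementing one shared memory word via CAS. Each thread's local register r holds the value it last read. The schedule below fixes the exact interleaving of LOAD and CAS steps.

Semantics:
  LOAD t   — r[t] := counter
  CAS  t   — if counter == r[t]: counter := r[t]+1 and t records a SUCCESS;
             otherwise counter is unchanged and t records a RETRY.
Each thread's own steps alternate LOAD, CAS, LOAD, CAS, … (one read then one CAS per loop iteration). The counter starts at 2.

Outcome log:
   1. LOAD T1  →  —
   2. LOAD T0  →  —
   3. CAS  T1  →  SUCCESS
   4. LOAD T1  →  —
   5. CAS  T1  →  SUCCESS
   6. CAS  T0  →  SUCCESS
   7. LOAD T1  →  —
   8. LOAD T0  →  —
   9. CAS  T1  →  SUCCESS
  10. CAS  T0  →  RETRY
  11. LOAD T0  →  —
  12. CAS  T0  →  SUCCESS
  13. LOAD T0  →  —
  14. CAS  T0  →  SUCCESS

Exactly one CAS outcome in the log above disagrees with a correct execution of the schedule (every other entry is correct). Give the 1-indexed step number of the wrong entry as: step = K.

step = 6

Correct run:
T1 LOAD — after: cnt=2, r=2 — load
T0 LOAD — after: cnt=2, r=2 — load
T1 CAS — after: cnt=3, r=2 — ok
T1 LOAD — after: cnt=3, r=3 — load
T1 CAS — after: cnt=4, r=3 — ok
T0 CAS — after: cnt=4, r=2 — retry
T1 LOAD — after: cnt=4, r=4 — load
T0 LOAD — after: cnt=4, r=4 — load
T1 CAS — after: cnt=5, r=4 — ok
T0 CAS — after: cnt=5, r=4 — retry
T0 LOAD — after: cnt=5, r=5 — load
T0 CAS — after: cnt=6, r=5 — ok
T0 LOAD — after: cnt=6, r=6 — load
T0 CAS — after: cnt=7, r=6 — ok
Flip is step 6.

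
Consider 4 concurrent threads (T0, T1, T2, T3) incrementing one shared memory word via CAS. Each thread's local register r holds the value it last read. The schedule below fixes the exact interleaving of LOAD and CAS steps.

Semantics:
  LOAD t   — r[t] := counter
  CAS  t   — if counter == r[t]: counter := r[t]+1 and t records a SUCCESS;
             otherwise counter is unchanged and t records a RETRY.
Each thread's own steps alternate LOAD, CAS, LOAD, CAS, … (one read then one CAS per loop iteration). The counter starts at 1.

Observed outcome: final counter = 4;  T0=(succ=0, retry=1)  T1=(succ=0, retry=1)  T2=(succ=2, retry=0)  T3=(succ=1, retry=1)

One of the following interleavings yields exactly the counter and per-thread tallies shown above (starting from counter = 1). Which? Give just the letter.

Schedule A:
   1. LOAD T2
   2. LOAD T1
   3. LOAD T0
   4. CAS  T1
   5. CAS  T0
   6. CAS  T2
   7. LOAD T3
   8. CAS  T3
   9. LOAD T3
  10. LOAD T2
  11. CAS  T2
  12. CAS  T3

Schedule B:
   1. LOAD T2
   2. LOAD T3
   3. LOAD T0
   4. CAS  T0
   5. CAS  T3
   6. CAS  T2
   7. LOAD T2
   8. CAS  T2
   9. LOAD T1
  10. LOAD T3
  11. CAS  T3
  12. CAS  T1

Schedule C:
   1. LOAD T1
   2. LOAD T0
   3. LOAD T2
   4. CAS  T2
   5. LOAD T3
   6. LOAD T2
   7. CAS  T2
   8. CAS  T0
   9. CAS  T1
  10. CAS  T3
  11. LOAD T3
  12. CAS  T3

C

Run C:
   1) LOAD T1:  M=1  r_T1=1
   2) LOAD T0:  M=1  r_T0=1
   3) LOAD T2:  M=1  r_T2=1
   4) CAS  T2:  M=2  r_T2=1 ✓
   5) LOAD T3:  M=2  r_T3=2
   6) LOAD T2:  M=2  r_T2=2
   7) CAS  T2:  M=3  r_T2=2 ✓
   8) CAS  T0:  M=3  r_T0=1 ✗
   9) CAS  T1:  M=3  r_T1=1 ✗
  10) CAS  T3:  M=3  r_T3=2 ✗
  11) LOAD T3:  M=3  r_T3=3
  12) CAS  T3:  M=4  r_T3=3 ✓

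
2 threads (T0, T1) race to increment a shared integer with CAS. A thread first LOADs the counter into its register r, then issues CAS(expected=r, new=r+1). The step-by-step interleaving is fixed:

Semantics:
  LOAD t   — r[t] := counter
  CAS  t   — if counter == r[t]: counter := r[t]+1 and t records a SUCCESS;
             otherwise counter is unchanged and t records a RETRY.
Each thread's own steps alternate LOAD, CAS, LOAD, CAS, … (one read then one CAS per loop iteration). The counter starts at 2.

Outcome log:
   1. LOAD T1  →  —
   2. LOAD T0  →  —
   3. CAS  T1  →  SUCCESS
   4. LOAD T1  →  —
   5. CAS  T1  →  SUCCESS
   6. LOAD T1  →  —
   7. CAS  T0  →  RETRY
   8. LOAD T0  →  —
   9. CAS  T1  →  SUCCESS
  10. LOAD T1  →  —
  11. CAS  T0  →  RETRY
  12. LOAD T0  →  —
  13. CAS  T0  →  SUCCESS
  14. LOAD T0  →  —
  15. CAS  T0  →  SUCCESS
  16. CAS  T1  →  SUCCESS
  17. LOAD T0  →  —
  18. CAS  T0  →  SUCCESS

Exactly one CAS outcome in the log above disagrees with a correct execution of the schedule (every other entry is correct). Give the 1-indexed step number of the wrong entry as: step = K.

Correct run:
1. LOAD T1 → mem=2 r[T1]=2 [LOAD]
2. LOAD T0 → mem=2 r[T0]=2 [LOAD]
3. CAS T1 → mem=3 r[T1]=2 [OK]
4. LOAD T1 → mem=3 r[T1]=3 [LOAD]
5. CAS T1 → mem=4 r[T1]=3 [OK]
6. LOAD T1 → mem=4 r[T1]=4 [LOAD]
7. CAS T0 → mem=4 r[T0]=2 [RETRY]
8. LOAD T0 → mem=4 r[T0]=4 [LOAD]
9. CAS T1 → mem=5 r[T1]=4 [OK]
10. LOAD T1 → mem=5 r[T1]=5 [LOAD]
11. CAS T0 → mem=5 r[T0]=4 [RETRY]
12. LOAD T0 → mem=5 r[T0]=5 [LOAD]
13. CAS T0 → mem=6 r[T0]=5 [OK]
14. LOAD T0 → mem=6 r[T0]=6 [LOAD]
15. CAS T0 → mem=7 r[T0]=6 [OK]
16. CAS T1 → mem=7 r[T1]=5 [RETRY]
17. LOAD T0 → mem=7 r[T0]=7 [LOAD]
18. CAS T0 → mem=8 r[T0]=7 [OK]
Flip is step 16.

step = 16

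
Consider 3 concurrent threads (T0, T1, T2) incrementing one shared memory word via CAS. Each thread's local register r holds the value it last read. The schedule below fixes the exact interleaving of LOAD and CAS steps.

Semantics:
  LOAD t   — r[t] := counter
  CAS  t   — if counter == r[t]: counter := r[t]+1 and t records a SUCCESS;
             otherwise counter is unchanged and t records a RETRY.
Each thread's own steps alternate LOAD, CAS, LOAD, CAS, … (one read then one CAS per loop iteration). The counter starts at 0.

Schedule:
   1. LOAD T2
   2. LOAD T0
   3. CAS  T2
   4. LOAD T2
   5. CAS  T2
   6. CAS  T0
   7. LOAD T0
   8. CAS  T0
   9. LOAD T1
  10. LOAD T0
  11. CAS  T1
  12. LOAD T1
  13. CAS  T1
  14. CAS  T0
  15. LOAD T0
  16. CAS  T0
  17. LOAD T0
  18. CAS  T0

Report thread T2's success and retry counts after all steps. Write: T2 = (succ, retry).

#1 T2 reads 0
#2 T0 reads 0
#3 T2 CAS(0→1) writes; counter now 1
#4 T2 reads 1
#5 T2 CAS(1→2) writes; counter now 2
#6 T0 CAS(0→1) fails; counter now 2
#7 T0 reads 2
#8 T0 CAS(2→3) writes; counter now 3
#9 T1 reads 3
#10 T0 reads 3
#11 T1 CAS(3→4) writes; counter now 4
#12 T1 reads 4
#13 T1 CAS(4→5) writes; counter now 5
#14 T0 CAS(3→4) fails; counter now 5
#15 T0 reads 5
#16 T0 CAS(5→6) writes; counter now 6
#17 T0 reads 6
#18 T0 CAS(6→7) writes; counter now 7

T2 = (2, 0)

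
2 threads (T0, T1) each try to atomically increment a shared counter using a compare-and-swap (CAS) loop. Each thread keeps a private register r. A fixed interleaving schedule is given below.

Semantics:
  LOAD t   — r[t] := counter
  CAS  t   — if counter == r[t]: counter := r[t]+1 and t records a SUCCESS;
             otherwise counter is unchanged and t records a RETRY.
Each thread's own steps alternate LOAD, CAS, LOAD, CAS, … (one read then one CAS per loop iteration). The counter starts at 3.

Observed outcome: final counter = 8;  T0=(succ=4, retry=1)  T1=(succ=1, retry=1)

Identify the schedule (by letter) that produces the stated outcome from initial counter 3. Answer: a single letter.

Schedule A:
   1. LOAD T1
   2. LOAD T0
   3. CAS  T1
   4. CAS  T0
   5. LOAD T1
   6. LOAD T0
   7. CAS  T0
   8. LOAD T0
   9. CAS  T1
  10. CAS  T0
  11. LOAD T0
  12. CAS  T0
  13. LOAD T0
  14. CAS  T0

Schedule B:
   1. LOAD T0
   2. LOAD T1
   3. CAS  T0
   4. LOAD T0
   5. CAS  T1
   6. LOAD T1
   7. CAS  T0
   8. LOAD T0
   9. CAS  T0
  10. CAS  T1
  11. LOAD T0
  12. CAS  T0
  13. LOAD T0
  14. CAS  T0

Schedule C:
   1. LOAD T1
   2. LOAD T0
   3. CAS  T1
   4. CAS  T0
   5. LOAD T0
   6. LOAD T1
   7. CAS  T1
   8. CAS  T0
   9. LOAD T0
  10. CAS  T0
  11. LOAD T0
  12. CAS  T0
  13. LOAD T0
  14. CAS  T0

A

Run A:
1. LOAD T1 → mem=3 r[T1]=3 [LOAD]
2. LOAD T0 → mem=3 r[T0]=3 [LOAD]
3. CAS T1 → mem=4 r[T1]=3 [OK]
4. CAS T0 → mem=4 r[T0]=3 [RETRY]
5. LOAD T1 → mem=4 r[T1]=4 [LOAD]
6. LOAD T0 → mem=4 r[T0]=4 [LOAD]
7. CAS T0 → mem=5 r[T0]=4 [OK]
8. LOAD T0 → mem=5 r[T0]=5 [LOAD]
9. CAS T1 → mem=5 r[T1]=4 [RETRY]
10. CAS T0 → mem=6 r[T0]=5 [OK]
11. LOAD T0 → mem=6 r[T0]=6 [LOAD]
12. CAS T0 → mem=7 r[T0]=6 [OK]
13. LOAD T0 → mem=7 r[T0]=7 [LOAD]
14. CAS T0 → mem=8 r[T0]=7 [OK]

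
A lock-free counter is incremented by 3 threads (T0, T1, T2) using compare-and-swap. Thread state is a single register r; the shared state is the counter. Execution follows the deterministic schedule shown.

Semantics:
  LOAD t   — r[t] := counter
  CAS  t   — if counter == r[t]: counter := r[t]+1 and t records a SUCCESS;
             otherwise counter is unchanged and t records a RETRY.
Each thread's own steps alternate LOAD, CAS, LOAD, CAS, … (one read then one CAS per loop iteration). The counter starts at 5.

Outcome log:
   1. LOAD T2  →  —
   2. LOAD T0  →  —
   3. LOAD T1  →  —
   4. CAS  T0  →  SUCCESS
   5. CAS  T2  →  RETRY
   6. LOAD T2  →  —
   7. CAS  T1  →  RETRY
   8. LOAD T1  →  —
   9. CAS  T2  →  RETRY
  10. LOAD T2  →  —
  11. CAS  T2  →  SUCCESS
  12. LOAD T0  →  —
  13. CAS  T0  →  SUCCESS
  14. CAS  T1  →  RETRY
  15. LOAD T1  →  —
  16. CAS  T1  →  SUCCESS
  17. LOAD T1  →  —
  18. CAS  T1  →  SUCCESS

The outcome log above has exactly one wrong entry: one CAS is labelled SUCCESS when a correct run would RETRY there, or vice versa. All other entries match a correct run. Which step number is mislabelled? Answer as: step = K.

step = 9

Correct run:
#1 T2 reads 5
#2 T0 reads 5
#3 T1 reads 5
#4 T0 CAS(5→6) writes; counter now 6
#5 T2 CAS(5→6) fails; counter now 6
#6 T2 reads 6
#7 T1 CAS(5→6) fails; counter now 6
#8 T1 reads 6
#9 T2 CAS(6→7) writes; counter now 7
#10 T2 reads 7
#11 T2 CAS(7→8) writes; counter now 8
#12 T0 reads 8
#13 T0 CAS(8→9) writes; counter now 9
#14 T1 CAS(6→7) fails; counter now 9
#15 T1 reads 9
#16 T1 CAS(9→10) writes; counter now 10
#17 T1 reads 10
#18 T1 CAS(10→11) writes; counter now 11
Log disagrees first at step 9.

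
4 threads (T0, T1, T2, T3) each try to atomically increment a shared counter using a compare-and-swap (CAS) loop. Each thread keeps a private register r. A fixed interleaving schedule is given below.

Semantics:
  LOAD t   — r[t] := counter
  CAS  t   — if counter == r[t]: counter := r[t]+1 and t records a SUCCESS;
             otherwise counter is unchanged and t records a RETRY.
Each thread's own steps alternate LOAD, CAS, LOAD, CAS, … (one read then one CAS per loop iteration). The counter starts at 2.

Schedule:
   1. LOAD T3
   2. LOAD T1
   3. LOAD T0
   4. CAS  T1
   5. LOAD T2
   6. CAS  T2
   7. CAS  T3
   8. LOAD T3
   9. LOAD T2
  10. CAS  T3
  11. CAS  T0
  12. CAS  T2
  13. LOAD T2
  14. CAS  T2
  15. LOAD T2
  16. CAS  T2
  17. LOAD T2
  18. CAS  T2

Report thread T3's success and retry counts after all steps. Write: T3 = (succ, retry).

T3 = (1, 1)

   1) LOAD T3:  M=2  r_T3=2
   2) LOAD T1:  M=2  r_T1=2
   3) LOAD T0:  M=2  r_T0=2
   4) CAS  T1:  M=3  r_T1=2 ✓
   5) LOAD T2:  M=3  r_T2=3
   6) CAS  T2:  M=4  r_T2=3 ✓
   7) CAS  T3:  M=4  r_T3=2 ✗
   8) LOAD T3:  M=4  r_T3=4
   9) LOAD T2:  M=4  r_T2=4
  10) CAS  T3:  M=5  r_T3=4 ✓
  11) CAS  T0:  M=5  r_T0=2 ✗
  12) CAS  T2:  M=5  r_T2=4 ✗
  13) LOAD T2:  M=5  r_T2=5
  14) CAS  T2:  M=6  r_T2=5 ✓
  15) LOAD T2:  M=6  r_T2=6
  16) CAS  T2:  M=7  r_T2=6 ✓
  17) LOAD T2:  M=7  r_T2=7
  18) CAS  T2:  M=8  r_T2=7 ✓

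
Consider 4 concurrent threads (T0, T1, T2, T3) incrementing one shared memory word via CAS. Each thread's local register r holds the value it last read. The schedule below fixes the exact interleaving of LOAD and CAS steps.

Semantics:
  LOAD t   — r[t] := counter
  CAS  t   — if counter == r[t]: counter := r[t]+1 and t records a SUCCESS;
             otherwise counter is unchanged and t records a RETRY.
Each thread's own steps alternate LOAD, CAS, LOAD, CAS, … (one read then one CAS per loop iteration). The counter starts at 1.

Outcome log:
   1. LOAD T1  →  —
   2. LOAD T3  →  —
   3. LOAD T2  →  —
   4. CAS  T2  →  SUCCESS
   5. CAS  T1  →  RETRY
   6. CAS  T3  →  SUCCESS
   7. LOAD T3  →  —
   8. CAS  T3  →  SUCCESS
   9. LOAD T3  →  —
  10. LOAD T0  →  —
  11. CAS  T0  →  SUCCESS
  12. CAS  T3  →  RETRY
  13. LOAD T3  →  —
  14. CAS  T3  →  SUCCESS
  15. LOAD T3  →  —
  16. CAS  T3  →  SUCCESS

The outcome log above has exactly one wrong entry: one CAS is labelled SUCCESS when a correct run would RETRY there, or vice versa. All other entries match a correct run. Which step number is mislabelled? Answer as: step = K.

step = 6

Correct run:
step 1: T1 LOAD ⇒ load; ctr=1 reg=1
step 2: T3 LOAD ⇒ load; ctr=1 reg=1
step 3: T2 LOAD ⇒ load; ctr=1 reg=1
step 4: T2 CAS ⇒ ok; ctr=2 reg=1
step 5: T1 CAS ⇒ retry; ctr=2 reg=1
step 6: T3 CAS ⇒ retry; ctr=2 reg=1
step 7: T3 LOAD ⇒ load; ctr=2 reg=2
step 8: T3 CAS ⇒ ok; ctr=3 reg=2
step 9: T3 LOAD ⇒ load; ctr=3 reg=3
step 10: T0 LOAD ⇒ load; ctr=3 reg=3
step 11: T0 CAS ⇒ ok; ctr=4 reg=3
step 12: T3 CAS ⇒ retry; ctr=4 reg=3
step 13: T3 LOAD ⇒ load; ctr=4 reg=4
step 14: T3 CAS ⇒ ok; ctr=5 reg=4
step 15: T3 LOAD ⇒ load; ctr=5 reg=5
step 16: T3 CAS ⇒ ok; ctr=6 reg=5
Flip is step 6.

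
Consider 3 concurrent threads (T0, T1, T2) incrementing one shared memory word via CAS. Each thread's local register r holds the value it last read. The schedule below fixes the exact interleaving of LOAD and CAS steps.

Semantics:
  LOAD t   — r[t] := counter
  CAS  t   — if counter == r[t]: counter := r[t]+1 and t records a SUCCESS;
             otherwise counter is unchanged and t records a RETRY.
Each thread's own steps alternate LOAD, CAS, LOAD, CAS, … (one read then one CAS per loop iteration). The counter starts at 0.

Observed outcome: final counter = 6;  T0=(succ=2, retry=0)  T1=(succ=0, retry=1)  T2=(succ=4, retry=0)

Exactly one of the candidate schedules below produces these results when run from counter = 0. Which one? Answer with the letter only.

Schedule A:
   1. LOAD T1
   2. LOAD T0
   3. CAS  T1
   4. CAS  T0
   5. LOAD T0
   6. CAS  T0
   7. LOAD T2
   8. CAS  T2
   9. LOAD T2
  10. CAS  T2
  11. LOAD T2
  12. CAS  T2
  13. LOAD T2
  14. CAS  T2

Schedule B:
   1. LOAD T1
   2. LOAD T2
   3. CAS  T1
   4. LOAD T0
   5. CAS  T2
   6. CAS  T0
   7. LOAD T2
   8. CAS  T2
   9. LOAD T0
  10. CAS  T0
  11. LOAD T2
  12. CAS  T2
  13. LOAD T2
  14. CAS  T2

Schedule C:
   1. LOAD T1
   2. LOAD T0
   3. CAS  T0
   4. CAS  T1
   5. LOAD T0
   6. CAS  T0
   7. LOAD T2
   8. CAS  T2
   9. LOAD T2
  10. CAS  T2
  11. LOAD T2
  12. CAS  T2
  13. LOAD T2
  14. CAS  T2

C

Run C:
#1 T1 reads 0
#2 T0 reads 0
#3 T0 CAS(0→1) writes; counter now 1
#4 T1 CAS(0→1) fails; counter now 1
#5 T0 reads 1
#6 T0 CAS(1→2) writes; counter now 2
#7 T2 reads 2
#8 T2 CAS(2→3) writes; counter now 3
#9 T2 reads 3
#10 T2 CAS(3→4) writes; counter now 4
#11 T2 reads 4
#12 T2 CAS(4→5) writes; counter now 5
#13 T2 reads 5
#14 T2 CAS(5→6) writes; counter now 6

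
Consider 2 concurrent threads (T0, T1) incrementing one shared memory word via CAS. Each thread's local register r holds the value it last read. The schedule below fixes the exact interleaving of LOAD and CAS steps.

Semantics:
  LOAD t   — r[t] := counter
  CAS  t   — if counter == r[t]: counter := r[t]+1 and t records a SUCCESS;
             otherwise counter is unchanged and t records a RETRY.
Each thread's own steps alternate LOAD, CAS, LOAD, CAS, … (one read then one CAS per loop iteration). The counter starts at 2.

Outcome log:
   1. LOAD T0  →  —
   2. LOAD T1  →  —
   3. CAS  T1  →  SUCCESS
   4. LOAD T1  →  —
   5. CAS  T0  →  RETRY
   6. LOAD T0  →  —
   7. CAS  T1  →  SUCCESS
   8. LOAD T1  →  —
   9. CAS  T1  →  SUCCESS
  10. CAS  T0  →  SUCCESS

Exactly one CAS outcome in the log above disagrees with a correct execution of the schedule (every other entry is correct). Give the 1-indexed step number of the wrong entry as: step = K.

step = 10

Correct run:
[1] T0.load  rd  (counter 2, T0.r 2)
[2] T1.load  rd  (counter 2, T1.r 2)
[3] T1.cas  hit  (counter 3, T1.r 2)
[4] T1.load  rd  (counter 3, T1.r 3)
[5] T0.cas  miss  (counter 3, T0.r 2)
[6] T0.load  rd  (counter 3, T0.r 3)
[7] T1.cas  hit  (counter 4, T1.r 3)
[8] T1.load  rd  (counter 4, T1.r 4)
[9] T1.cas  hit  (counter 5, T1.r 4)
[10] T0.cas  miss  (counter 5, T0.r 3)
Log disagrees first at step 10.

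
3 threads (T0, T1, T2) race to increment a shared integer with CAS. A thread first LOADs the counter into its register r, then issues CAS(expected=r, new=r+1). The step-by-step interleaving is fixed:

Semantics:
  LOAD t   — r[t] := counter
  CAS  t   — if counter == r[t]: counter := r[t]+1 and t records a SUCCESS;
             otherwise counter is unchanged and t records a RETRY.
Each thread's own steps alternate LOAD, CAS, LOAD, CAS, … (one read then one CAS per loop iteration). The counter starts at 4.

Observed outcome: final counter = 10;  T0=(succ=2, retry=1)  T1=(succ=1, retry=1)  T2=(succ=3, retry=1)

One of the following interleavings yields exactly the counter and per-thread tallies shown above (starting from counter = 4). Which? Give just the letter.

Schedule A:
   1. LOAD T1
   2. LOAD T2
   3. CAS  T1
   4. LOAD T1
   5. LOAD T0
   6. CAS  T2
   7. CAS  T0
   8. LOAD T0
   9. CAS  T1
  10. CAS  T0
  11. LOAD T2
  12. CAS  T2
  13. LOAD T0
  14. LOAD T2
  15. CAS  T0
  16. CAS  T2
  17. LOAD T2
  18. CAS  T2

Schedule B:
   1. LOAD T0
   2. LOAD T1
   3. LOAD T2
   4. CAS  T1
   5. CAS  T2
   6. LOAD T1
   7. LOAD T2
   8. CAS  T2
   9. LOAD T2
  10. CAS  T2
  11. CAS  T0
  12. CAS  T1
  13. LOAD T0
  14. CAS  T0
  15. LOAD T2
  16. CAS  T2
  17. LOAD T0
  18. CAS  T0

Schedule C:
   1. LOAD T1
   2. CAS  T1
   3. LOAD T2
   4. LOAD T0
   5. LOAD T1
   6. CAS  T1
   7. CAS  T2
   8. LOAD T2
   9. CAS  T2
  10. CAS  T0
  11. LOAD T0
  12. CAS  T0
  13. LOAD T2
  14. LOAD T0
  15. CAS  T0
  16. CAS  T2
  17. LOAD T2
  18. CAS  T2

Simulating candidate B:
step 1: T0 LOAD ⇒ load; ctr=4 reg=4
step 2: T1 LOAD ⇒ load; ctr=4 reg=4
step 3: T2 LOAD ⇒ load; ctr=4 reg=4
step 4: T1 CAS ⇒ ok; ctr=5 reg=4
step 5: T2 CAS ⇒ retry; ctr=5 reg=4
step 6: T1 LOAD ⇒ load; ctr=5 reg=5
step 7: T2 LOAD ⇒ load; ctr=5 reg=5
step 8: T2 CAS ⇒ ok; ctr=6 reg=5
step 9: T2 LOAD ⇒ load; ctr=6 reg=6
step 10: T2 CAS ⇒ ok; ctr=7 reg=6
step 11: T0 CAS ⇒ retry; ctr=7 reg=4
step 12: T1 CAS ⇒ retry; ctr=7 reg=5
step 13: T0 LOAD ⇒ load; ctr=7 reg=7
step 14: T0 CAS ⇒ ok; ctr=8 reg=7
step 15: T2 LOAD ⇒ load; ctr=8 reg=8
step 16: T2 CAS ⇒ ok; ctr=9 reg=8
step 17: T0 LOAD ⇒ load; ctr=9 reg=9
step 18: T0 CAS ⇒ ok; ctr=10 reg=9

B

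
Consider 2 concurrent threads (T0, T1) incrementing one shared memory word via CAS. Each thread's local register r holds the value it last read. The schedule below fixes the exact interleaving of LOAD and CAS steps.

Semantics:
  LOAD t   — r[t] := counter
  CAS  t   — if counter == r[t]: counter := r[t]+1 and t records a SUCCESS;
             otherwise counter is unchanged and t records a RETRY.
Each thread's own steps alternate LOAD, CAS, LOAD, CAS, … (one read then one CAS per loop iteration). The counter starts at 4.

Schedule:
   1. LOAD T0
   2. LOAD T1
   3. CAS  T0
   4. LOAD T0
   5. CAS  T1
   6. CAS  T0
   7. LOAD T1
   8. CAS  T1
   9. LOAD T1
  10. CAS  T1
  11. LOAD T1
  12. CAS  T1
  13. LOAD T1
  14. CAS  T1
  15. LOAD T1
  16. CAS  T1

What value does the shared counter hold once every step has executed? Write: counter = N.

counter = 11

T0 LOAD — after: cnt=4, r=4 — load
T1 LOAD — after: cnt=4, r=4 — load
T0 CAS — after: cnt=5, r=4 — ok
T0 LOAD — after: cnt=5, r=5 — load
T1 CAS — after: cnt=5, r=4 — retry
T0 CAS — after: cnt=6, r=5 — ok
T1 LOAD — after: cnt=6, r=6 — load
T1 CAS — after: cnt=7, r=6 — ok
T1 LOAD — after: cnt=7, r=7 — load
T1 CAS — after: cnt=8, r=7 — ok
T1 LOAD — after: cnt=8, r=8 — load
T1 CAS — after: cnt=9, r=8 — ok
T1 LOAD — after: cnt=9, r=9 — load
T1 CAS — after: cnt=10, r=9 — ok
T1 LOAD — after: cnt=10, r=10 — load
T1 CAS — after: cnt=11, r=10 — ok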